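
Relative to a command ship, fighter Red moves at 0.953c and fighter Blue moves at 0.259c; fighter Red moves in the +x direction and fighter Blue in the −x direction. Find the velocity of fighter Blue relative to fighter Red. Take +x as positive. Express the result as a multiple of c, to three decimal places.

β_A = 0.953, β_B = -0.259.
Transform to A's frame with the inverse velocity-addition law: u' = (u − v)/(1 − uv/c²), taking u = β_B and v = β_A.
u' = (-0.259 − 0.953) / (1 − (0.953)(-0.259)) = -1.2120/1.2468 = -0.9721.

-0.972c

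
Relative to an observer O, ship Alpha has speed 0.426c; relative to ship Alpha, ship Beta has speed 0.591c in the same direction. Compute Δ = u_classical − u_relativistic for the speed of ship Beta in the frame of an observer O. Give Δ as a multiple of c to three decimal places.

Δ = 0.205c

Galilean: u_cl = 0.591 + 0.426 = 1.0170.
Relativistic: u_rel = (0.591 + 0.426) / (1 + 0.591·0.426) = 1.0170/1.2518 = 0.8125.
Δ = 1.0170 − 0.8125 = 0.2045.
(The classical prediction exceeds c; the relativistic result does not.)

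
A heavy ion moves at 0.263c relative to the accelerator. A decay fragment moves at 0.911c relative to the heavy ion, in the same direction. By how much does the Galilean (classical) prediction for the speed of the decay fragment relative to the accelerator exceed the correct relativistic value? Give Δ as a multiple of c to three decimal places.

Galilean: u_cl = 0.911 + 0.263 = 1.1740.
Relativistic: u_rel = (0.911 + 0.263) / (1 + 0.911·0.263) = 1.1740/1.2396 = 0.9471.
Δ = 1.1740 − 0.9471 = 0.2269.
(The classical prediction exceeds c; the relativistic result does not.)

Δ = 0.227c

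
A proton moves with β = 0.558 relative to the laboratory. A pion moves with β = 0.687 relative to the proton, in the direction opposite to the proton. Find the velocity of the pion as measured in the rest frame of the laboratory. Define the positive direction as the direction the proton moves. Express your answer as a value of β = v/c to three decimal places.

With v = 0.558 and u' = -0.687 (in units of c),
u = (u' + v)/(1 + u'v/c²):
u = (-0.687 + 0.558) / (1 + (-0.687)·0.558) = -0.1290/0.6167 = -0.2092

β = -0.209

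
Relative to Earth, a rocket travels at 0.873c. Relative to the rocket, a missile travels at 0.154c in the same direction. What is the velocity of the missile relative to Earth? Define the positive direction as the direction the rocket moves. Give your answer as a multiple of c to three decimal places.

With v = 0.873 and u' = 0.154 (in units of c),
u = (u' + v)/(1 + u'v/c²):
u = (0.154 + 0.873) / (1 + 0.154·0.873) = 1.0270/1.1344 = 0.9053

0.905c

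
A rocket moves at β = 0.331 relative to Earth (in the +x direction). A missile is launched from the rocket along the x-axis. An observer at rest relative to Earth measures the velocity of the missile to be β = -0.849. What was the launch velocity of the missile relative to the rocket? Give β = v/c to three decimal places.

Invert the composition law: u' = (u − v)/(1 − uv/c²).
u' = (-0.849 − 0.331) / (1 − (-0.849)(0.331)) = -1.1800/1.2810 = -0.9211.

β = -0.921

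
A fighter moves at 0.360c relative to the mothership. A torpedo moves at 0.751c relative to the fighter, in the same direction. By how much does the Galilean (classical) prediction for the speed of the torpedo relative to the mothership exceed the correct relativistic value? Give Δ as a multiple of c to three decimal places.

Δ = 0.236c

Galilean: u_cl = 0.751 + 0.360 = 1.1110.
Relativistic: u_rel = (0.751 + 0.360) / (1 + 0.751·0.360) = 1.1110/1.2704 = 0.8746.
Δ = 1.1110 − 0.8746 = 0.2364.
(The classical prediction exceeds c; the relativistic result does not.)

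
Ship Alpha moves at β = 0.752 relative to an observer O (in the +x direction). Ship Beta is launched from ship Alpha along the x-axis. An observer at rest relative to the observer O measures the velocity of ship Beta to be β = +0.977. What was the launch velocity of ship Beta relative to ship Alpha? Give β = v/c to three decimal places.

β = +0.848

Invert the composition law: u' = (u − v)/(1 − uv/c²).
u' = (0.977 − 0.752) / (1 − (0.977)(0.752)) = 0.2250/0.2653 = 0.8481.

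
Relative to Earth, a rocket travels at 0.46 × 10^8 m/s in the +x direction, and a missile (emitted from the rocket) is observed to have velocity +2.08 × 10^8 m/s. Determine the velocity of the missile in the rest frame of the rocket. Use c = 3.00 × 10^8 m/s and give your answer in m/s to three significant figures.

+1.81 × 10^8 m/s

v = 0.153c, u = 0.693c.
Invert the composition law: u' = (u − v)/(1 − uv/c²).
u' = (0.693 − 0.153) / (1 − (0.693)(0.153)) = 0.5400/0.8937 = 0.6042.
u' = 0.6042 × 3.00 × 10^8 m/s.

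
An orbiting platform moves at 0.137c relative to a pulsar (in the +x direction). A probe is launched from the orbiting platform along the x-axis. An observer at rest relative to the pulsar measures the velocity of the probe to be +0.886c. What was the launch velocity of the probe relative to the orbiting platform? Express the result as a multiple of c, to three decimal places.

+0.852c

Invert the composition law: u' = (u − v)/(1 − uv/c²).
u' = (0.886 − 0.137) / (1 − (0.886)(0.137)) = 0.7490/0.8786 = 0.8525.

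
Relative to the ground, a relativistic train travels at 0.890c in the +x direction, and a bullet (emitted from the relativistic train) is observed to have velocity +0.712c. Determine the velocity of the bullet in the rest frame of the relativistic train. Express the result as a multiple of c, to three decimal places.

-0.486c

Invert the composition law: u' = (u − v)/(1 − uv/c²).
u' = (0.712 − 0.890) / (1 − (0.712)(0.890)) = -0.1780/0.3663 = -0.4859.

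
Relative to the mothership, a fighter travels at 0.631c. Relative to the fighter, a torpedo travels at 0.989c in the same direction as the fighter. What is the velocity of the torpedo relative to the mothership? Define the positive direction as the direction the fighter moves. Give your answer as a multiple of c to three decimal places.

With v = 0.631 and u' = 0.989 (in units of c),
u = (u' + v)/(1 + u'v/c²):
u = (0.989 + 0.631) / (1 + 0.989·0.631) = 1.6200/1.6241 = 0.9975
(Galilean addition would give +1.620c, exceeding c.)

0.998c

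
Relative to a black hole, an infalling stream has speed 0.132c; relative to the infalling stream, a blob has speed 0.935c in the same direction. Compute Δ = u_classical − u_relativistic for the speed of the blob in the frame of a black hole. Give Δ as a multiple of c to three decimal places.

Δ = 0.117c

Galilean: u_cl = 0.935 + 0.132 = 1.0670.
Relativistic: u_rel = (0.935 + 0.132) / (1 + 0.935·0.132) = 1.0670/1.1234 = 0.9498.
Δ = 1.0670 − 0.9498 = 0.1172.
(The classical prediction exceeds c; the relativistic result does not.)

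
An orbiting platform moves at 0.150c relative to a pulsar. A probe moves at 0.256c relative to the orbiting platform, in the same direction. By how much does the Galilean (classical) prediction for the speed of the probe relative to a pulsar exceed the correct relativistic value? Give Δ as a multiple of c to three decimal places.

Δ = 0.015c

Galilean: u_cl = 0.256 + 0.150 = 0.4060.
Relativistic: u_rel = (0.256 + 0.150) / (1 + 0.256·0.150) = 0.4060/1.0384 = 0.3910.
Δ = 0.4060 − 0.3910 = 0.0150.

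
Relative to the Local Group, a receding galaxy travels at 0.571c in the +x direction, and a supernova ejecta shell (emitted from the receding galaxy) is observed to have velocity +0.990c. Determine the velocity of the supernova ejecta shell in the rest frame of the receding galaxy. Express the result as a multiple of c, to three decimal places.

Invert the composition law: u' = (u − v)/(1 − uv/c²).
u' = (0.990 − 0.571) / (1 − (0.990)(0.571)) = 0.4190/0.4347 = 0.9639.

+0.964c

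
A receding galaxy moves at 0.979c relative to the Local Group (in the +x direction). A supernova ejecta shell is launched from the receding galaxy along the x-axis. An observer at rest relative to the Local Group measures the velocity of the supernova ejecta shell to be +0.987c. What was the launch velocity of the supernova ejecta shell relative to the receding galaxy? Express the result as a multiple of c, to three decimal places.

+0.237c

Invert the composition law: u' = (u − v)/(1 − uv/c²).
u' = (0.987 − 0.979) / (1 − (0.987)(0.979)) = 0.0080/0.0337 = 0.2372.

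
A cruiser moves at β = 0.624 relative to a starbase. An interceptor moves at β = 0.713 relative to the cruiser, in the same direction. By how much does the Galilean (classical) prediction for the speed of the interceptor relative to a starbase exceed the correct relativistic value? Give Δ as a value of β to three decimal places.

Δ = 0.412

Galilean: u_cl = 0.713 + 0.624 = 1.3370.
Relativistic: u_rel = (0.713 + 0.624) / (1 + 0.713·0.624) = 1.3370/1.4449 = 0.9253.
Δ = 1.3370 − 0.9253 = 0.4117.
(The classical prediction exceeds c; the relativistic result does not.)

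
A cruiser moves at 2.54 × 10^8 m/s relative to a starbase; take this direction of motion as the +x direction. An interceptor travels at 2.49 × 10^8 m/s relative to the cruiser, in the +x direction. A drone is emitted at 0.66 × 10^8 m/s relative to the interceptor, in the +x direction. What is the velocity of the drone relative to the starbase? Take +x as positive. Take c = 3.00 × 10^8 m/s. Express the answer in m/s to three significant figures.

Apply u = (u' + v)/(1 + u'v/c²) successively, working outward toward the starbase.
(Dividing each given speed by c = 3.00 × 10^8 m/s to work in units of c.)
Start: velocity of the cruiser relative to the starbase = 0.8467c.
Compose with the interceptor (u' = 0.830 in the cruiser frame): u_1 = (0.830 + 0.847) / (1 + 0.830·0.847) = 1.6767/1.7027 = 0.9847.
Compose with the drone (u' = 0.220 in the interceptor frame): u_2 = (0.220 + 0.985) / (1 + 0.220·0.985) = 1.2047/1.2166 = 0.9902.
So u = 0.9902 × 3.00 × 10^8 m/s.

2.97 × 10^8 m/s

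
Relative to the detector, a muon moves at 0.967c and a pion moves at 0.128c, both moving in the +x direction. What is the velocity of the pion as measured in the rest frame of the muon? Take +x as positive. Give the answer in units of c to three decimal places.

β_A = 0.967, β_B = 0.128.
Transform to A's frame with the inverse velocity-addition law: u' = (u − v)/(1 − uv/c²), taking u = β_B and v = β_A.
u' = (0.128 − 0.967) / (1 − (0.967)(0.128)) = -0.8390/0.8762 = -0.9575.

-0.958c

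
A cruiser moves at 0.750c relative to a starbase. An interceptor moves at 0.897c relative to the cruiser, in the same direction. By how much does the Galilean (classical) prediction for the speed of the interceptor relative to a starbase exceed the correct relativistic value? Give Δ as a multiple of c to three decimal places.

Galilean: u_cl = 0.897 + 0.750 = 1.6470.
Relativistic: u_rel = (0.897 + 0.750) / (1 + 0.897·0.750) = 1.6470/1.6727 = 0.9846.
Δ = 1.6470 − 0.9846 = 0.6624.
(The classical prediction exceeds c; the relativistic result does not.)

Δ = 0.662c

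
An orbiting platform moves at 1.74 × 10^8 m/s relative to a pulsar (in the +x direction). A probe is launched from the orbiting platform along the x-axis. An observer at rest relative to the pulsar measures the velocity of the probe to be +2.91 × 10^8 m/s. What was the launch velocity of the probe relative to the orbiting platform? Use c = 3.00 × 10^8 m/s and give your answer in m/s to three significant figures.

+2.67 × 10^8 m/s

v = 0.580c, u = 0.970c.
Invert the composition law: u' = (u − v)/(1 − uv/c²).
u' = (0.970 − 0.580) / (1 − (0.970)(0.580)) = 0.3900/0.4374 = 0.8916.
u' = 0.8916 × 3.00 × 10^8 m/s.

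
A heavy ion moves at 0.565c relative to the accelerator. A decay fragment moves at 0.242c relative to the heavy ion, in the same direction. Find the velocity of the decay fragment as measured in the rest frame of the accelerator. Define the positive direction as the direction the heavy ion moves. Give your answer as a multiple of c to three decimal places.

0.710c

With v = 0.565 and u' = 0.242 (in units of c),
u = (u' + v)/(1 + u'v/c²):
u = (0.242 + 0.565) / (1 + 0.242·0.565) = 0.8070/1.1367 = 0.7099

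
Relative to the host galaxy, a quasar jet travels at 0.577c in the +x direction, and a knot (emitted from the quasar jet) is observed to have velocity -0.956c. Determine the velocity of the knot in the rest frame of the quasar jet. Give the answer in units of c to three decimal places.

-0.988c

Invert the composition law: u' = (u − v)/(1 − uv/c²).
u' = (-0.956 − 0.577) / (1 − (-0.956)(0.577)) = -1.5330/1.5516 = -0.9880.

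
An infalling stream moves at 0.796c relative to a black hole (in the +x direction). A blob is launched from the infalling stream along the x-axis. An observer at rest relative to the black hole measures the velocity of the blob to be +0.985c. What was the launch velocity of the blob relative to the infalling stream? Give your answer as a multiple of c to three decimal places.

+0.875c

Invert the composition law: u' = (u − v)/(1 − uv/c²).
u' = (0.985 − 0.796) / (1 − (0.985)(0.796)) = 0.1890/0.2159 = 0.8752.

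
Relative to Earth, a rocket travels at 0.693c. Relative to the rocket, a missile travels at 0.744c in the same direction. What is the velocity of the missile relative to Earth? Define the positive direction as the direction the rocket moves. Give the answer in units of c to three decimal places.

0.948c

With v = 0.693 and u' = 0.744 (in units of c),
u = (u' + v)/(1 + u'v/c²):
u = (0.744 + 0.693) / (1 + 0.744·0.693) = 1.4370/1.5156 = 0.9481
(Galilean addition would give +1.437c, exceeding c.)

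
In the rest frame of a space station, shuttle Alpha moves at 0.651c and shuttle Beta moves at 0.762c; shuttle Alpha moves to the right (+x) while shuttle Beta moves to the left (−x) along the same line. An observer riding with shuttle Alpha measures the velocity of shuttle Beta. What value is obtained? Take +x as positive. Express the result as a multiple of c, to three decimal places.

β_A = 0.651, β_B = -0.762.
Transform to A's frame with the inverse velocity-addition law: u' = (u − v)/(1 − uv/c²), taking u = β_B and v = β_A.
u' = (-0.762 − 0.651) / (1 − (0.651)(-0.762)) = -1.4130/1.4961 = -0.9445.

-0.944c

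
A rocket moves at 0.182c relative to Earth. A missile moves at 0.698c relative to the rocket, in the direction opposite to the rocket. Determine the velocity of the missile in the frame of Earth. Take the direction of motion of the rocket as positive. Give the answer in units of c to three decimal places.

With v = 0.182 and u' = -0.698 (in units of c),
u = (u' + v)/(1 + u'v/c²):
u = (-0.698 + 0.182) / (1 + (-0.698)·0.182) = -0.5160/0.8730 = -0.5911

-0.591c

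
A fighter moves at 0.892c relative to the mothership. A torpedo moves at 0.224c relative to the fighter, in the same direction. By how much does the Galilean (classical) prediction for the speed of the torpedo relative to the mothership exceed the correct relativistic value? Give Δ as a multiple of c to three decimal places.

Galilean: u_cl = 0.224 + 0.892 = 1.1160.
Relativistic: u_rel = (0.224 + 0.892) / (1 + 0.224·0.892) = 1.1160/1.1998 = 0.9301.
Δ = 1.1160 − 0.9301 = 0.1859.
(The classical prediction exceeds c; the relativistic result does not.)

Δ = 0.186c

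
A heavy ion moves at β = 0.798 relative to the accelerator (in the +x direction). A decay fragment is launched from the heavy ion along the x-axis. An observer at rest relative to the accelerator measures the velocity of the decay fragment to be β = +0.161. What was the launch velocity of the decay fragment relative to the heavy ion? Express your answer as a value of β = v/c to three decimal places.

Invert the composition law: u' = (u − v)/(1 − uv/c²).
u' = (0.161 − 0.798) / (1 − (0.161)(0.798)) = -0.6370/0.8715 = -0.7309.

β = -0.731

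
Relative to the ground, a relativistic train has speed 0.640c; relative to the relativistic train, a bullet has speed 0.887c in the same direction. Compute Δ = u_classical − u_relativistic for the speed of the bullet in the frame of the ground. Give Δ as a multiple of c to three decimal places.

Galilean: u_cl = 0.887 + 0.640 = 1.5270.
Relativistic: u_rel = (0.887 + 0.640) / (1 + 0.887·0.640) = 1.5270/1.5677 = 0.9741.
Δ = 1.5270 − 0.9741 = 0.5529.
(The classical prediction exceeds c; the relativistic result does not.)

Δ = 0.553c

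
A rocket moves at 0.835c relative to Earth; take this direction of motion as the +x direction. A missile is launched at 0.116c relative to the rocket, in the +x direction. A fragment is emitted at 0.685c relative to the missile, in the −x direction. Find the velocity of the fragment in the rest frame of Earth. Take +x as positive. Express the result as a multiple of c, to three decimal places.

Apply u = (u' + v)/(1 + u'v/c²) successively, working outward toward Earth.
Start: velocity of the rocket relative to Earth = 0.8350c.
Compose with the missile (u' = 0.116 in the rocket frame): u_1 = (0.116 + 0.835) / (1 + 0.116·0.835) = 0.9510/1.0969 = 0.8670.
Compose with the fragment (u' = -0.685 in the missile frame): u_2 = (-0.685 + 0.867) / (1 + (-0.685)·0.867) = 0.1820/0.4061 = 0.4482.

+0.448c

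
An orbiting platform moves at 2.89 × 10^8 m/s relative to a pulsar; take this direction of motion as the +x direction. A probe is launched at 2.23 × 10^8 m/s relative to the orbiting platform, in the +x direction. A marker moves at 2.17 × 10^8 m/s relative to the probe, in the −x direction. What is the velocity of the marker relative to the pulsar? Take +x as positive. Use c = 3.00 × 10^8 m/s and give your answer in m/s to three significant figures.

Apply u = (u' + v)/(1 + u'v/c²) successively, working outward toward the pulsar.
(Dividing each given speed by c = 3.00 × 10^8 m/s to work in units of c.)
Start: velocity of the orbiting platform relative to the pulsar = 0.9633c.
Compose with the probe (u' = 0.743 in the orbiting platform frame): u_1 = (0.743 + 0.963) / (1 + 0.743·0.963) = 1.7067/1.7161 = 0.9945.
Compose with the marker (u' = -0.723 in the probe frame): u_2 = (-0.723 + 0.995) / (1 + (-0.723)·0.995) = 0.2712/0.2806 = 0.9663.
So u = 0.9663 × 3.00 × 10^8 m/s.

+2.90 × 10^8 m/s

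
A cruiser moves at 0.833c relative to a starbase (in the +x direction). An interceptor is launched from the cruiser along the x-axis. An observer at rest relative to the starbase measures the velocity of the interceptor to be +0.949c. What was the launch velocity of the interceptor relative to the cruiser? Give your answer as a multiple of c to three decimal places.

+0.554c

Invert the composition law: u' = (u − v)/(1 − uv/c²).
u' = (0.949 − 0.833) / (1 − (0.949)(0.833)) = 0.1160/0.2095 = 0.5537.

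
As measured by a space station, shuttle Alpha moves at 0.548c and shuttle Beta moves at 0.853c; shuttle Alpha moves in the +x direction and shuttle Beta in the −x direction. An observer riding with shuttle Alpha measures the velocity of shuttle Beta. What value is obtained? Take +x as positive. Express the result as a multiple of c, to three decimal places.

-0.955c

β_A = 0.548, β_B = -0.853.
Transform to A's frame with the inverse velocity-addition law: u' = (u − v)/(1 − uv/c²), taking u = β_B and v = β_A.
u' = (-0.853 − 0.548) / (1 − (0.548)(-0.853)) = -1.4010/1.4674 = -0.9547.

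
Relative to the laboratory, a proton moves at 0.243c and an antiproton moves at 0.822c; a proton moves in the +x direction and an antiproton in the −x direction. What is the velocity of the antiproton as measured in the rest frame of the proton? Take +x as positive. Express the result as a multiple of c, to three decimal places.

-0.888c

β_A = 0.243, β_B = -0.822.
Transform to A's frame with the inverse velocity-addition law: u' = (u − v)/(1 − uv/c²), taking u = β_B and v = β_A.
u' = (-0.822 − 0.243) / (1 − (0.243)(-0.822)) = -1.0650/1.1997 = -0.8877.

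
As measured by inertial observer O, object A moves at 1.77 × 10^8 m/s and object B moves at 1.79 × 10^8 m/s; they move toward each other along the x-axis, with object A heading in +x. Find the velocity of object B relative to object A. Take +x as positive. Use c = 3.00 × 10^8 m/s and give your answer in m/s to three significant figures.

-2.63 × 10^8 m/s

β_A = 0.590, β_B = -0.597 (dividing each by c = 3.00 × 10^8 m/s).
Transform to A's frame with the inverse velocity-addition law: u' = (u − v)/(1 − uv/c²), taking u = β_B and v = β_A.
u' = (-0.597 − 0.590) / (1 − (0.590)(-0.597)) = -1.1867/1.3520 = -0.8777.
u' = -0.8777 × 3.00 × 10^8 m/s.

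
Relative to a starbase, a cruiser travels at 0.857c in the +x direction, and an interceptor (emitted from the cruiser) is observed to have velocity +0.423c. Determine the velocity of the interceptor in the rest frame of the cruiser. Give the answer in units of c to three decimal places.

Invert the composition law: u' = (u − v)/(1 − uv/c²).
u' = (0.423 − 0.857) / (1 − (0.423)(0.857)) = -0.4340/0.6375 = -0.6808.

-0.681c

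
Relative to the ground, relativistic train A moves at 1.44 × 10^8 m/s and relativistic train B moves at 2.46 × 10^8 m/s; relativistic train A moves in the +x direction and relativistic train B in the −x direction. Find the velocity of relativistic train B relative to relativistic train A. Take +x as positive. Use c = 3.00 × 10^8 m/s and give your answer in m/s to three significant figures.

-2.80 × 10^8 m/s

β_A = 0.480, β_B = -0.820 (dividing each by c = 3.00 × 10^8 m/s).
Transform to A's frame with the inverse velocity-addition law: u' = (u − v)/(1 − uv/c²), taking u = β_B and v = β_A.
u' = (-0.820 − 0.480) / (1 − (0.480)(-0.820)) = -1.3000/1.3936 = -0.9328.
u' = -0.9328 × 3.00 × 10^8 m/s.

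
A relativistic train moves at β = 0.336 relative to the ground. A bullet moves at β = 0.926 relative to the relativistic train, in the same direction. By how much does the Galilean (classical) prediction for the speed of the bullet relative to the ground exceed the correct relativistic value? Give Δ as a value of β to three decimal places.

Δ = 0.299

Galilean: u_cl = 0.926 + 0.336 = 1.2620.
Relativistic: u_rel = (0.926 + 0.336) / (1 + 0.926·0.336) = 1.2620/1.3111 = 0.9625.
Δ = 1.2620 − 0.9625 = 0.2995.
(The classical prediction exceeds c; the relativistic result does not.)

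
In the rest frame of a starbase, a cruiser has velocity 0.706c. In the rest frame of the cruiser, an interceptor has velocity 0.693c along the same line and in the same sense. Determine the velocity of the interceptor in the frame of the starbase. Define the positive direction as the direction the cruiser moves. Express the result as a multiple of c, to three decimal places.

With v = 0.706 and u' = 0.693 (in units of c),
u = (u' + v)/(1 + u'v/c²):
u = (0.693 + 0.706) / (1 + 0.693·0.706) = 1.3990/1.4893 = 0.9394

0.939c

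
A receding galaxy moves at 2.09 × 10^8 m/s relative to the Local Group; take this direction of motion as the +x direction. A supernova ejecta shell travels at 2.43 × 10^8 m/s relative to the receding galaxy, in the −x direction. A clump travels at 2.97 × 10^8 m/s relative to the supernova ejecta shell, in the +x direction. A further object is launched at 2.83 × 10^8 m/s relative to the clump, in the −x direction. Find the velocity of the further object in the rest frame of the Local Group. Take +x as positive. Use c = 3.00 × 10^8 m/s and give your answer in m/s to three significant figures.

Apply u = (u' + v)/(1 + u'v/c²) successively, working outward toward the Local Group.
(Dividing each given speed by c = 3.00 × 10^8 m/s to work in units of c.)
Start: velocity of the receding galaxy relative to the Local Group = 0.6967c.
Compose with the supernova ejecta shell (u' = -0.810 in the receding galaxy frame): u_1 = (-0.810 + 0.697) / (1 + (-0.810)·0.697) = -0.1133/0.4357 = -0.2601.
Compose with the clump (u' = 0.990 in the supernova ejecta shell frame): u_2 = (0.990 + (-0.260)) / (1 + 0.990·(-0.260)) = 0.7299/0.7425 = 0.9830.
Compose with the further object (u' = -0.943 in the clump frame): u_3 = (-0.943 + 0.983) / (1 + (-0.943)·0.983) = 0.0397/0.0727 = 0.5462.
So u = 0.5462 × 3.00 × 10^8 m/s.

+1.64 × 10^8 m/s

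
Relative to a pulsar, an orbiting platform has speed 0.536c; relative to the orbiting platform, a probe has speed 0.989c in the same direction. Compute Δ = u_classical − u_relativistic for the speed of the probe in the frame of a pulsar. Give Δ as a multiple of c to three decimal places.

Galilean: u_cl = 0.989 + 0.536 = 1.5250.
Relativistic: u_rel = (0.989 + 0.536) / (1 + 0.989·0.536) = 1.5250/1.5301 = 0.9967.
Δ = 1.5250 − 0.9967 = 0.5283.
(The classical prediction exceeds c; the relativistic result does not.)

Δ = 0.528c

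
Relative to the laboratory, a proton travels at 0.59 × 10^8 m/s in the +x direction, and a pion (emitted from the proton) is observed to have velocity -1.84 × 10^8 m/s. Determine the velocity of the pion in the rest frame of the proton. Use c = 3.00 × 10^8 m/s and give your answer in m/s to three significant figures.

-2.17 × 10^8 m/s

v = 0.197c, u = -0.613c.
Invert the composition law: u' = (u − v)/(1 − uv/c²).
u' = (-0.613 − 0.197) / (1 − (-0.613)(0.197)) = -0.8100/1.1206 = -0.7228.
u' = -0.7228 × 3.00 × 10^8 m/s.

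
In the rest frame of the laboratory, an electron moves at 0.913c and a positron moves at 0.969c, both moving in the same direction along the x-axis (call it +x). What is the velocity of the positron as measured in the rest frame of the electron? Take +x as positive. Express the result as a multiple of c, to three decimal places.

+0.486c

β_A = 0.913, β_B = 0.969.
Transform to A's frame with the inverse velocity-addition law: u' = (u − v)/(1 − uv/c²), taking u = β_B and v = β_A.
u' = (0.969 − 0.913) / (1 − (0.913)(0.969)) = 0.0560/0.1153 = 0.4857.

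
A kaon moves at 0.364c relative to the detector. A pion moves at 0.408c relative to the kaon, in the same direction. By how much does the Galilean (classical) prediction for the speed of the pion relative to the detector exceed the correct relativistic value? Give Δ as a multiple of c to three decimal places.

Δ = 0.100c

Galilean: u_cl = 0.408 + 0.364 = 0.7720.
Relativistic: u_rel = (0.408 + 0.364) / (1 + 0.408·0.364) = 0.7720/1.1485 = 0.6722.
Δ = 0.7720 − 0.6722 = 0.0998.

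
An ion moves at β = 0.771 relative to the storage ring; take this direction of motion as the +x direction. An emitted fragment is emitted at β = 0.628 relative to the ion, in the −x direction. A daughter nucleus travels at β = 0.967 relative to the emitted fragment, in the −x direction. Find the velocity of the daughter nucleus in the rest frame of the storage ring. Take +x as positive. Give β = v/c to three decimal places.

Apply u = (u' + v)/(1 + u'v/c²) successively, working outward toward the storage ring.
Start: velocity of the ion relative to the storage ring = 0.7710c.
Compose with the emitted fragment (u' = -0.628 in the ion frame): u_1 = (-0.628 + 0.771) / (1 + (-0.628)·0.771) = 0.1430/0.5158 = 0.2772.
Compose with the daughter nucleus (u' = -0.967 in the emitted fragment frame): u_2 = (-0.967 + 0.277) / (1 + (-0.967)·0.277) = -0.6898/0.7319 = -0.9424.

β = -0.942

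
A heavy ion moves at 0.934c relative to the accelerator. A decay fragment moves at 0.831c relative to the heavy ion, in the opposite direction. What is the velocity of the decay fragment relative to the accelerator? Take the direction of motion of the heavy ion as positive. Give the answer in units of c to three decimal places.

With v = 0.934 and u' = -0.831 (in units of c),
u = (u' + v)/(1 + u'v/c²):
u = (-0.831 + 0.934) / (1 + (-0.831)·0.934) = 0.1030/0.2238 = 0.4601
(Galilean addition would give +0.103c.)

+0.460c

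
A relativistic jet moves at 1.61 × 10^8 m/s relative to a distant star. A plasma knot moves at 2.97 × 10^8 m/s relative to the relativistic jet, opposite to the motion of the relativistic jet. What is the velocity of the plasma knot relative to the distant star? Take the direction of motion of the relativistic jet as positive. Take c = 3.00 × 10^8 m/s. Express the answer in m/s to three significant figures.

In units of c (dividing by 3.00 × 10^8 m/s): v = 0.537, u' = -0.990.
u = (u' + v)/(1 + u'v/c²):
u = (-0.990 + 0.537) / (1 + (-0.990)·0.537) = -0.4533/0.4687 = -0.9672
(Galilean addition would give -0.453c.)
Converting back: u = -0.9672 × 3.00 × 10^8 m/s.

-2.90 × 10^8 m/s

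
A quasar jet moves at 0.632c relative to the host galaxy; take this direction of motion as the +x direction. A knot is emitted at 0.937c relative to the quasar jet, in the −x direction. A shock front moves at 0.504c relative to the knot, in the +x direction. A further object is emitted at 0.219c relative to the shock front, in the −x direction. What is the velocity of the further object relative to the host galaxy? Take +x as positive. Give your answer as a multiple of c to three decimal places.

Apply u = (u' + v)/(1 + u'v/c²) successively, working outward toward the host galaxy.
Start: velocity of the quasar jet relative to the host galaxy = 0.6320c.
Compose with the knot (u' = -0.937 in the quasar jet frame): u_1 = (-0.937 + 0.632) / (1 + (-0.937)·0.632) = -0.3050/0.4078 = -0.7479.
Compose with the shock front (u' = 0.504 in the knot frame): u_2 = (0.504 + (-0.748)) / (1 + 0.504·(-0.748)) = -0.2439/0.6231 = -0.3914.
Compose with the further object (u' = -0.219 in the shock front frame): u_3 = (-0.219 + (-0.391)) / (1 + (-0.219)·(-0.391)) = -0.6104/1.0857 = -0.5622.

-0.562c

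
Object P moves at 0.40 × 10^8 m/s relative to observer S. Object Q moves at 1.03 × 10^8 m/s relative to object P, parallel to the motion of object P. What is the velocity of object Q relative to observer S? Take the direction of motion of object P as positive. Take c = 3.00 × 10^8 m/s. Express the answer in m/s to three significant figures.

In units of c (dividing by 3.00 × 10^8 m/s): v = 0.133, u' = 0.343.
u = (u' + v)/(1 + u'v/c²):
u = (0.343 + 0.133) / (1 + 0.343·0.133) = 0.4767/1.0458 = 0.4558
(Galilean addition would give +0.477c.)
Converting back: u = 0.4558 × 3.00 × 10^8 m/s.

1.37 × 10^8 m/s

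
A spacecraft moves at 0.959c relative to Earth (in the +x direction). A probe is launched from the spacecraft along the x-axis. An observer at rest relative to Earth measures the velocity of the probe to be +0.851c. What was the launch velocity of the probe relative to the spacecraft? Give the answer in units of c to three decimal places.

Invert the composition law: u' = (u − v)/(1 − uv/c²).
u' = (0.851 − 0.959) / (1 − (0.851)(0.959)) = -0.1080/0.1839 = -0.5873.

-0.587c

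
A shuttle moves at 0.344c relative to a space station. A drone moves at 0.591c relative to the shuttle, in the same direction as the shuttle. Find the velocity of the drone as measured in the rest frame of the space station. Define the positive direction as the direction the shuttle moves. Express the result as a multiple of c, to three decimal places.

With v = 0.344 and u' = 0.591 (in units of c),
u = (u' + v)/(1 + u'v/c²):
u = (0.591 + 0.344) / (1 + 0.591·0.344) = 0.9350/1.2033 = 0.7770
(Galilean addition would give +0.935c.)

0.777c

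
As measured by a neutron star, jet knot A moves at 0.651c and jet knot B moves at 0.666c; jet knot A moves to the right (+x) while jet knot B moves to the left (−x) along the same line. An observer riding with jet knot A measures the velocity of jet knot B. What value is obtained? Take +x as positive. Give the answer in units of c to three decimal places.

β_A = 0.651, β_B = -0.666.
Transform to A's frame with the inverse velocity-addition law: u' = (u − v)/(1 − uv/c²), taking u = β_B and v = β_A.
u' = (-0.666 − 0.651) / (1 − (0.651)(-0.666)) = -1.3170/1.4336 = -0.9187.

-0.919c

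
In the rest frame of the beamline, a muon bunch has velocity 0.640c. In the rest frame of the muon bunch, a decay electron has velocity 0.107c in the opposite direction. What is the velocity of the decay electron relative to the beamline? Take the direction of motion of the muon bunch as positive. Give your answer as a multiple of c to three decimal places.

+0.572c

With v = 0.640 and u' = -0.107 (in units of c),
u = (u' + v)/(1 + u'v/c²):
u = (-0.107 + 0.640) / (1 + (-0.107)·0.640) = 0.5330/0.9315 = 0.5722
(Galilean addition would give +0.533c.)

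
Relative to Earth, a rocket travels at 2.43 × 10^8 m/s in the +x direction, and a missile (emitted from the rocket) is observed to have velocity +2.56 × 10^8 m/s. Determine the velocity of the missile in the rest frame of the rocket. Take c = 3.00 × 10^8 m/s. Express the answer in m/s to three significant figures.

+4.21 × 10^7 m/s

v = 0.810c, u = 0.853c.
Invert the composition law: u' = (u − v)/(1 − uv/c²).
u' = (0.853 − 0.810) / (1 − (0.853)(0.810)) = 0.0433/0.3088 = 0.1403.
u' = 0.1403 × 3.00 × 10^8 m/s.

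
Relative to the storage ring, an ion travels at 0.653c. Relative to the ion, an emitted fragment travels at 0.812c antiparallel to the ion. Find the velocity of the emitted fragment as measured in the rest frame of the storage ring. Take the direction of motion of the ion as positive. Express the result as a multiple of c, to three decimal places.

With v = 0.653 and u' = -0.812 (in units of c),
u = (u' + v)/(1 + u'v/c²):
u = (-0.812 + 0.653) / (1 + (-0.812)·0.653) = -0.1590/0.4698 = -0.3385
(Galilean addition would give -0.159c.)

-0.338c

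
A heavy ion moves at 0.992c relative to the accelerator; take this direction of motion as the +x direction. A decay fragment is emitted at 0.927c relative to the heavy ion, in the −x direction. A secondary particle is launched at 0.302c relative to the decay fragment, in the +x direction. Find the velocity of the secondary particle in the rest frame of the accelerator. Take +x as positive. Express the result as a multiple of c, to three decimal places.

+0.892c

Apply u = (u' + v)/(1 + u'v/c²) successively, working outward toward the accelerator.
Start: velocity of the heavy ion relative to the accelerator = 0.9920c.
Compose with the decay fragment (u' = -0.927 in the heavy ion frame): u_1 = (-0.927 + 0.992) / (1 + (-0.927)·0.992) = 0.0650/0.0804 = 0.8083.
Compose with the secondary particle (u' = 0.302 in the decay fragment frame): u_2 = (0.302 + 0.808) / (1 + 0.302·0.808) = 1.1103/1.2441 = 0.8924.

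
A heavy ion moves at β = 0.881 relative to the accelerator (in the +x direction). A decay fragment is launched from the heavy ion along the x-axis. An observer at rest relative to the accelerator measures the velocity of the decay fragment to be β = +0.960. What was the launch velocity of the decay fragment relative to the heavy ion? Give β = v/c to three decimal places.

Invert the composition law: u' = (u − v)/(1 − uv/c²).
u' = (0.960 − 0.881) / (1 − (0.960)(0.881)) = 0.0790/0.1542 = 0.5122.

β = +0.512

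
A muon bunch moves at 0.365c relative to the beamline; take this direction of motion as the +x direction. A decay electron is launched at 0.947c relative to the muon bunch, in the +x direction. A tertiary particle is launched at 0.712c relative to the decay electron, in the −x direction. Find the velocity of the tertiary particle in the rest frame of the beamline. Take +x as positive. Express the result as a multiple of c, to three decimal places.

+0.860c

Apply u = (u' + v)/(1 + u'v/c²) successively, working outward toward the beamline.
Start: velocity of the muon bunch relative to the beamline = 0.3650c.
Compose with the decay electron (u' = 0.947 in the muon bunch frame): u_1 = (0.947 + 0.365) / (1 + 0.947·0.365) = 1.3120/1.3457 = 0.9750.
Compose with the tertiary particle (u' = -0.712 in the decay electron frame): u_2 = (-0.712 + 0.975) / (1 + (-0.712)·0.975) = 0.2630/0.3058 = 0.8600.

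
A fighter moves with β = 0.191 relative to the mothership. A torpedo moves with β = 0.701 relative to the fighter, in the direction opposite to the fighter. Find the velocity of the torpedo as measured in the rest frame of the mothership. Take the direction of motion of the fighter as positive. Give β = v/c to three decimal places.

With v = 0.191 and u' = -0.701 (in units of c),
u = (u' + v)/(1 + u'v/c²):
u = (-0.701 + 0.191) / (1 + (-0.701)·0.191) = -0.5100/0.8661 = -0.5888
(Galilean addition would give -0.510c.)

β = -0.589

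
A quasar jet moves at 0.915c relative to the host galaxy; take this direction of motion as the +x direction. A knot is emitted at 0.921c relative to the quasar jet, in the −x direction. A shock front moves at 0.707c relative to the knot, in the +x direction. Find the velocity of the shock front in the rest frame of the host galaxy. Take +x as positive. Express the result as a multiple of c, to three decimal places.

+0.687c

Apply u = (u' + v)/(1 + u'v/c²) successively, working outward toward the host galaxy.
Start: velocity of the quasar jet relative to the host galaxy = 0.9150c.
Compose with the knot (u' = -0.921 in the quasar jet frame): u_1 = (-0.921 + 0.915) / (1 + (-0.921)·0.915) = -0.0060/0.1573 = -0.0381.
Compose with the shock front (u' = 0.707 in the knot frame): u_2 = (0.707 + (-0.038)) / (1 + 0.707·(-0.038)) = 0.6689/0.9730 = 0.6874.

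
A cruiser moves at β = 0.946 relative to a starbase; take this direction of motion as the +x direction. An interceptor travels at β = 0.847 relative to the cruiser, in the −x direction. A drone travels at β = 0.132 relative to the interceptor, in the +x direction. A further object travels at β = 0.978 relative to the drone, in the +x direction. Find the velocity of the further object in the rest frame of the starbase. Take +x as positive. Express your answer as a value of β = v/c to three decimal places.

Apply u = (u' + v)/(1 + u'v/c²) successively, working outward toward the starbase.
Start: velocity of the cruiser relative to the starbase = 0.9460c.
Compose with the interceptor (u' = -0.847 in the cruiser frame): u_1 = (-0.847 + 0.946) / (1 + (-0.847)·0.946) = 0.0990/0.1987 = 0.4981.
Compose with the drone (u' = 0.132 in the interceptor frame): u_2 = (0.132 + 0.498) / (1 + 0.132·0.498) = 0.6301/1.0658 = 0.5913.
Compose with the further object (u' = 0.978 in the drone frame): u_3 = (0.978 + 0.591) / (1 + 0.978·0.591) = 1.5693/1.5783 = 0.9943.

β = +0.994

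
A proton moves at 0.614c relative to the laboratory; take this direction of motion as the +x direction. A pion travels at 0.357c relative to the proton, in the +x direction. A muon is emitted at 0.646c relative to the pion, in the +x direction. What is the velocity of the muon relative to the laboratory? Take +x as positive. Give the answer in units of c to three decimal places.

Apply u = (u' + v)/(1 + u'v/c²) successively, working outward toward the laboratory.
Start: velocity of the proton relative to the laboratory = 0.6140c.
Compose with the pion (u' = 0.357 in the proton frame): u_1 = (0.357 + 0.614) / (1 + 0.357·0.614) = 0.9710/1.2192 = 0.7964.
Compose with the muon (u' = 0.646 in the pion frame): u_2 = (0.646 + 0.796) / (1 + 0.646·0.796) = 1.4424/1.5145 = 0.9524.

0.952c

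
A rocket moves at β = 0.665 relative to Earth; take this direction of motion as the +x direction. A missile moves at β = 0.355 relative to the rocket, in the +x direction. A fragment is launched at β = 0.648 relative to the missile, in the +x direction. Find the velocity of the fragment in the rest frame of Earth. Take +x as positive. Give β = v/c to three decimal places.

Apply u = (u' + v)/(1 + u'v/c²) successively, working outward toward Earth.
Start: velocity of the rocket relative to Earth = 0.6650c.
Compose with the missile (u' = 0.355 in the rocket frame): u_1 = (0.355 + 0.665) / (1 + 0.355·0.665) = 1.0200/1.2361 = 0.8252.
Compose with the fragment (u' = 0.648 in the missile frame): u_2 = (0.648 + 0.825) / (1 + 0.648·0.825) = 1.4732/1.5347 = 0.9599.

β = 0.960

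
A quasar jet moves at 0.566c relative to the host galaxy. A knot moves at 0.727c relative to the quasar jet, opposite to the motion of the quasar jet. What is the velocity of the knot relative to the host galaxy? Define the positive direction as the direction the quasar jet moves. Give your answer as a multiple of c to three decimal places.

With v = 0.566 and u' = -0.727 (in units of c),
u = (u' + v)/(1 + u'v/c²):
u = (-0.727 + 0.566) / (1 + (-0.727)·0.566) = -0.1610/0.5885 = -0.2736

-0.274c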